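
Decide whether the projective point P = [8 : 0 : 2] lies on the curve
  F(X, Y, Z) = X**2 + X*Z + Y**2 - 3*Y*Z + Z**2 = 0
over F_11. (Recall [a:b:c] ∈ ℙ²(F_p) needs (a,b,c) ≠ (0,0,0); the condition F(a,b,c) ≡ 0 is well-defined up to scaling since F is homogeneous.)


F(8,0,2) ≡ 7 (mod 11); P is NOT on the curve.

Evaluate F(8, 0, 2) term-by-term (mod 11).
  X**2 ↦ 1·64·1·1 = 64
  X*Z ↦ 1·8·1·2 = 16
  Y**2 ↦ 1·1·0·1 = 0
  -3*Y*Z ↦ -3·1·0·2 = 0
  Z**2 ↦ 1·1·1·4 = 4
Sum: F(8, 0, 2) = (64) + (16) + (0) + (0) + (4) = 84.
Reducing mod 11: 84 ≡ 7 (mod 11).
Since F(a, b, c) ≡ 7 ≠ 0 (mod 11), P does NOT lie on the curve.


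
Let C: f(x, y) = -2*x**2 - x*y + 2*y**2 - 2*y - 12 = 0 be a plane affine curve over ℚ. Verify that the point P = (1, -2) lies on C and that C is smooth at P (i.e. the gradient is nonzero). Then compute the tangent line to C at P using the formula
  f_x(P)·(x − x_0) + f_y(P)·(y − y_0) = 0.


Tangent line at P: -2*x - 11*y - 20 = 0.

Step 1: f(1, -2) = 0, so P lies on C.
Step 2: partial derivatives
  f_x(x, y) = -4*x - y, f_y(x, y) = -x + 4*y - 2.
  f_x(P) = -2, f_y(P) = -11 (gradient nonzero, so P is smooth).
Step 3: tangent line at P: -2·(x − 1) + -11·(y − -2) = 0.
Expanding: -2*x - 11*y - 20 = 0.


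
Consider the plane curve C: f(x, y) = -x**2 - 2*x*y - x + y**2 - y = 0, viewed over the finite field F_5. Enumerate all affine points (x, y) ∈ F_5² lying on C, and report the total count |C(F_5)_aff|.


Affine F_5-points: {(0, 0), (0, 1), (2, 1), (2, 4), (4, 0), (4, 4)}; count = 6.

For each of the 25 pairs (x, y) ∈ F_5², evaluate f(x, y) mod 5. Record the zeros.
  x = 0: [0↦0, 1↦0, 2↦2, 3↦1, 4↦2]  zeros at y ∈ {0, 1}
  x = 1: [0↦3, 1↦1, 2↦1, 3↦3, 4↦2]  zeros at y ∈ ∅
  x = 2: [0↦4, 1↦0, 2↦3, 3↦3, 4↦0]  zeros at y ∈ {1, 4}
  x = 3: [0↦3, 1↦2, 2↦3, 3↦1, 4↦1]  zeros at y ∈ ∅
  x = 4: [0↦0, 1↦2, 2↦1, 3↦2, 4↦0]  zeros at y ∈ {0, 4}
Collecting zeros: affine points = {(0, 0), (0, 1), (2, 1), (2, 4), (4, 0), (4, 4)}.
Total count |C(F_5)_aff| = 6.


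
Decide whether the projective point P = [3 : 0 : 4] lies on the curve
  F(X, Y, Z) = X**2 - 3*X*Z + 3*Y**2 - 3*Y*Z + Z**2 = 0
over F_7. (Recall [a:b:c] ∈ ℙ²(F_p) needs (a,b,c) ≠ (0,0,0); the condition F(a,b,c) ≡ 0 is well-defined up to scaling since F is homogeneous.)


F(3,0,4) ≡ 3 (mod 7); P is NOT on the curve.

Evaluate F(3, 0, 4) term-by-term (mod 7).
  X**2 ↦ 1·9·1·1 = 9
  -3*X*Z ↦ -3·3·1·4 = -36
  3*Y**2 ↦ 3·1·0·1 = 0
  -3*Y*Z ↦ -3·1·0·4 = 0
  Z**2 ↦ 1·1·1·16 = 16
Sum: F(3, 0, 4) = (9) + (-36) + (0) + (0) + (16) = -11.
Reducing mod 7: -11 ≡ 3 (mod 7).
Since F(a, b, c) ≡ 3 ≠ 0 (mod 7), P does NOT lie on the curve.


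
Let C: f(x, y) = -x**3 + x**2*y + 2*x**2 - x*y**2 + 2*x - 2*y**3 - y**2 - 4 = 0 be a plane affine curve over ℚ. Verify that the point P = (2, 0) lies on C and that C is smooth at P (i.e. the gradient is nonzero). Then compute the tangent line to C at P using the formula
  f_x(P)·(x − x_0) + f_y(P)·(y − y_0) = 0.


Tangent line at P: -2*x + 4*y + 4 = 0.

Step 1: f(2, 0) = 0, so P lies on C.
Step 2: partial derivatives
  f_x(x, y) = -3*x**2 + 2*x*y + 4*x - y**2 + 2, f_y(x, y) = x**2 - 2*x*y - 6*y**2 - 2*y.
  f_x(P) = -2, f_y(P) = 4 (gradient nonzero, so P is smooth).
Step 3: tangent line at P: -2·(x − 2) + 4·(y − 0) = 0.
Expanding: -2*x + 4*y + 4 = 0.


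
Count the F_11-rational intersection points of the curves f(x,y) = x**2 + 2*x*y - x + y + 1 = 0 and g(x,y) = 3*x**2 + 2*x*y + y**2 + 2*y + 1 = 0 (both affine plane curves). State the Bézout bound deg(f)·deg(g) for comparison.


Common zeros: {(0, 10)}; count = 1; Bézout bound = 4.

deg(f) = 2, deg(g) = 2, so Bézout bound = 4.
Scan x ∈ F_11. For each x, list the y ∈ F_11 with f(x, y) ≡ 0 and those with g(x, y) ≡ 0 (mod 11); the common zeros in that column are the intersection.
  x = 0: f ≡ 0 at y ∈ {10}; g ≡ 0 at y ∈ {10}; common: {10}.
  x = 1: f ≡ 0 at y ∈ {7}; g ≡ 0 at y ∈ {9}; common: ∅.
  x = 2: f ≡ 0 at y ∈ {6}; g ≡ 0 at y ∈ ∅; common: ∅.
  x = 3: f ≡ 0 at y ∈ {10}; g ≡ 0 at y ∈ ∅; common: ∅.
  x = 4: f ≡ 0 at y ∈ {1}; g ≡ 0 at y ∈ {3, 9}; common: ∅.
  x = 5: f ≡ 0 at y ∈ ∅; g ≡ 0 at y ∈ {3, 7}; common: ∅.
  x = 6: f ≡ 0 at y ∈ {1}; g ≡ 0 at y ∈ ∅; common: ∅.
  x = 7: f ≡ 0 at y ∈ {3}; g ≡ 0 at y ∈ {1, 5}; common: ∅.
  x = 8: f ≡ 0 at y ∈ {7}; g ≡ 0 at y ∈ {5, 10}; common: ∅.
  x = 9: f ≡ 0 at y ∈ {6}; g ≡ 0 at y ∈ ∅; common: ∅.
  x = 10: f ≡ 0 at y ∈ {3}; g ≡ 0 at y ∈ ∅; common: ∅.
Collecting: common zeros = {(0, 10)}, so the count is 1.
Comparison with the Bézout bound: 1 ≤ 4 = deg(f)·deg(g), as expected for curves with no common component (the affine F_11-count falls short of the bound because intersections may lie at infinity, over extension fields, or carry multiplicity).


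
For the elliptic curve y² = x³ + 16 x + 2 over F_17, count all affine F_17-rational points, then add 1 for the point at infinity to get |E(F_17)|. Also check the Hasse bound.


Affine points = {(0, 6), (0, 11), (1, 6), (1, 11), (2, 5), (2, 12), (3, 3), (3, 14), (6, 5), (6, 12), (7, 7), (7, 10), (8, 8), (8, 9), (9, 5), (9, 12), (11, 8), (11, 9), (12, 1), (12, 16), (15, 8), (15, 9), (16, 6), (16, 11)}; affine count = 24; |E(F_17)| = 25.

Discriminant check: Δ ∝ 4a³ + 27b² = 4·16³ + 27·2² = 4·4096 + 27·4 ≡ 2 (mod 17). Nonzero ⇒ E is nonsingular.
For each x ∈ F_17, compute rhs = x³ + 16·x + 2 mod 17, then count y ∈ F_17 with y² ≡ rhs.
  x = 0: rhs = 2, matching y values: 6, 11 (2 points).
  x = 1: rhs = 2, matching y values: 6, 11 (2 points).
  x = 2: rhs = 8, matching y values: 5, 12 (2 points).
  x = 3: rhs = 9, matching y values: 3, 14 (2 points).
  x = 4: rhs = 11, matching y values: none (0 points).
  x = 5: rhs = 3, matching y values: none (0 points).
  x = 6: rhs = 8, matching y values: 5, 12 (2 points).
  x = 7: rhs = 15, matching y values: 7, 10 (2 points).
  x = 8: rhs = 13, matching y values: 8, 9 (2 points).
  x = 9: rhs = 8, matching y values: 5, 12 (2 points).
  x = 10: rhs = 6, matching y values: none (0 points).
  x = 11: rhs = 13, matching y values: 8, 9 (2 points).
  x = 12: rhs = 1, matching y values: 1, 16 (2 points).
  x = 13: rhs = 10, matching y values: none (0 points).
  x = 14: rhs = 12, matching y values: none (0 points).
  x = 15: rhs = 13, matching y values: 8, 9 (2 points).
  x = 16: rhs = 2, matching y values: 6, 11 (2 points).
Total affine count: 24.
Full point count |E(F_17)| = 24 + 1 = 25.
Hasse bound: |25 − (17+1)| = |7| = 7 ≤ 2√17 ≈ 8.2462 ✓.


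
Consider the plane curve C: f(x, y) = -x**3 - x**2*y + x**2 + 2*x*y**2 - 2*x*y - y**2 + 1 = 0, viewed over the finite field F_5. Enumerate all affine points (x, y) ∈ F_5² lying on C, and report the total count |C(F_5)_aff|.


Affine F_5-points: {(0, 1), (0, 4), (1, 4), (2, 3)}; count = 4.

For each of the 25 pairs (x, y) ∈ F_5², evaluate f(x, y) mod 5. Record the zeros.
  x = 0: [0↦1, 1↦0, 2↦2, 3↦2, 4↦0]  zeros at y ∈ {1, 4}
  x = 1: [0↦1, 1↦4, 2↦4, 3↦1, 4↦0]  zeros at y ∈ {4}
  x = 2: [0↦2, 1↦2, 2↦3, 3↦0, 4↦3]  zeros at y ∈ {3}
  x = 3: [0↦3, 1↦3, 2↦3, 3↦3, 4↦3]  zeros at y ∈ ∅
  x = 4: [0↦3, 1↦1, 2↦3, 3↦4, 4↦4]  zeros at y ∈ ∅
Collecting zeros: affine points = {(0, 1), (0, 4), (1, 4), (2, 3)}.
Total count |C(F_5)_aff| = 4.


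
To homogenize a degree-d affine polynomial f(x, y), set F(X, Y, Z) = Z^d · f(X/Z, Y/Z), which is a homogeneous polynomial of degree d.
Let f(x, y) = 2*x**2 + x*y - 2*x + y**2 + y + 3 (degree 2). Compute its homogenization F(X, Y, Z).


F(X, Y, Z) = 2*X**2 + X*Y - 2*X*Z + Y**2 + Y*Z + 3*Z**2

deg(f) = 2.
Substitute x = X/Z, y = Y/Z into f, then multiply by Z^2.
  monomial 2·x^2·y^0 ↦ 2·X^2·Y^0·Z^0.
  monomial 1·x^1·y^1 ↦ 1·X^1·Y^1·Z^0.
  monomial -2·x^1·y^0 ↦ -2·X^1·Y^0·Z^1.
  monomial 1·x^0·y^2 ↦ 1·X^0·Y^2·Z^0.
  monomial 1·x^0·y^1 ↦ 1·X^0·Y^1·Z^1.
  monomial 3·x^0·y^0 ↦ 3·X^0·Y^0·Z^2.
Collecting: F(X, Y, Z) = 2*X**2 + X*Y - 2*X*Z + Y**2 + Y*Z + 3*Z**2.


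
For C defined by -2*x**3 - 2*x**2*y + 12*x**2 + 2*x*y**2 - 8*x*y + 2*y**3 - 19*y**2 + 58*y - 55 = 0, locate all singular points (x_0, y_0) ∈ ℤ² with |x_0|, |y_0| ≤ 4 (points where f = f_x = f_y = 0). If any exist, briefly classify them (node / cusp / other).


Singular points: {(1, 3)}; classification: cusp.

Compute partial derivatives:
  f_x = -6*x**2 - 4*x*y + 24*x + 2*y**2 - 8*y.
  f_y = -2*x**2 + 4*x*y - 8*x + 6*y**2 - 38*y + 58.
Scan x_0 ∈ {−4, ..., 4}. For each x_0, f_y(x_0, y) is a polynomial in y; find its integer roots y ∈ {−4, ..., 4}, then test f_x and f at those candidates.
  x = -4: f_y(-4, y) = 6*y**2 - 54*y + 58; no integer root y with |y| ≤ 4.
  x = -3: f_y(-3, y) = 6*y**2 - 50*y + 64; no integer root y with |y| ≤ 4.
  x = -2: f_y(-2, y) = 6*y**2 - 46*y + 66; no integer root y with |y| ≤ 4.
  x = -1: f_y(-1, y) = 6*y**2 - 42*y + 64; no integer root y with |y| ≤ 4.
  x = 0: f_y(0, y) = 6*y**2 - 38*y + 58; no integer root y with |y| ≤ 4.
  x = 1: f_y(1, y) = 6*y**2 - 34*y + 48; vanishes at y ∈ {3}. (1, 3): f_x = 0, f = 0 — SINGULAR.
  x = 2: f_y(2, y) = 6*y**2 - 30*y + 34; no integer root y with |y| ≤ 4.
  x = 3: f_y(3, y) = 6*y**2 - 26*y + 16; no integer root y with |y| ≤ 4.
  x = 4: f_y(4, y) = 6*y**2 - 22*y - 6; no integer root y with |y| ≤ 4.
Only singular point on the grid: (1, 3).
Classify: substitute x = 1 + u, y = 3 + v and expand: f = -2*u**3 - 2*u**2*v + 2*u*v**2 + 2*v**3 + v**2.
No constant or linear terms (consistent with a singular point). Quadratic part: v**2. Cubic part: -2*u**3 - 2*u**2*v + 2*u*v**2 + 2*v**3.
The quadratic part v**2 is a perfect square, so there is a single (double) tangent line v = 0, i.e. y = 3. Restricting the cubic part to that line (v = 0) leaves -2*u**3 ≠ 0, so f is not divisible by v and the branch is v² ≈ 2*u**3 to lowest order — this is a cusp.
Classification: cusp.


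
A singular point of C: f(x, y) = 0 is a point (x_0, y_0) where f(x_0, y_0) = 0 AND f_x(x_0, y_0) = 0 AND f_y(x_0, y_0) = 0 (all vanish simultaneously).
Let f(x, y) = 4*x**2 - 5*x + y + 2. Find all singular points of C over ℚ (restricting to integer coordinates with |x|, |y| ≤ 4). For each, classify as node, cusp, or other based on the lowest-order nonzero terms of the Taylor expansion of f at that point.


No singular points in the scanned grid; C is smooth there.

Compute partial derivatives:
  f_x = 8*x - 5.
  f_y = 1.
f_y = 1 is a nonzero constant, so f_y never vanishes: no point (x, y) can satisfy f = f_x = f_y = 0. In particular no (x, y) ∈ {−4, ..., 4}² is singular; the curve is smooth.


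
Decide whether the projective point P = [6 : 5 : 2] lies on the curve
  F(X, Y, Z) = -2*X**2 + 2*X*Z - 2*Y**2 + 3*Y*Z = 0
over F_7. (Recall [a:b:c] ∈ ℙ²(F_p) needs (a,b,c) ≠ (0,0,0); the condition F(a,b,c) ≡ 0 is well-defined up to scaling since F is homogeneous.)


F(6,5,2) ≡ 2 (mod 7); P is NOT on the curve.

Evaluate F(6, 5, 2) term-by-term (mod 7).
  -2*X**2 ↦ -2·36·1·1 = -72
  2*X*Z ↦ 2·6·1·2 = 24
  -2*Y**2 ↦ -2·1·25·1 = -50
  3*Y*Z ↦ 3·1·5·2 = 30
Sum: F(6, 5, 2) = (-72) + (24) + (-50) + (30) = -68.
Reducing mod 7: -68 ≡ 2 (mod 7).
Since F(a, b, c) ≡ 2 ≠ 0 (mod 7), P does NOT lie on the curve.


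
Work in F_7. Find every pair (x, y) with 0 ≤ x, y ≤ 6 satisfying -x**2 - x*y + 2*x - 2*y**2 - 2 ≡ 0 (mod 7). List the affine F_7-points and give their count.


Affine F_7-points: {(1, 5), (2, 2), (2, 4), (3, 4), (3, 5), (5, 2), (5, 6)}; count = 7.

For each of the 49 pairs (x, y) ∈ F_7², evaluate f(x, y) mod 7. Record the zeros.
  x = 0: [0↦5, 1↦3, 2↦4, 3↦1, 4↦1, 5↦4, 6↦3]  zeros at y ∈ ∅
  x = 1: [0↦6, 1↦3, 2↦3, 3↦6, 4↦5, 5↦0, 6↦5]  zeros at y ∈ {5}
  x = 2: [0↦5, 1↦1, 2↦0, 3↦2, 4↦0, 5↦1, 6↦5]  zeros at y ∈ {2, 4}
  x = 3: [0↦2, 1↦4, 2↦2, 3↦3, 4↦0, 5↦0, 6↦3]  zeros at y ∈ {4, 5}
  x = 4: [0↦4, 1↦5, 2↦2, 3↦2, 4↦5, 5↦4, 6↦6]  zeros at y ∈ ∅
  x = 5: [0↦4, 1↦4, 2↦0, 3↦6, 4↦1, 5↦6, 6↦0]  zeros at y ∈ {2, 6}
  x = 6: [0↦2, 1↦1, 2↦3, 3↦1, 4↦2, 5↦6, 6↦6]  zeros at y ∈ ∅
Collecting zeros: affine points = {(1, 5), (2, 2), (2, 4), (3, 4), (3, 5), (5, 2), (5, 6)}.
Total count |C(F_7)_aff| = 7.


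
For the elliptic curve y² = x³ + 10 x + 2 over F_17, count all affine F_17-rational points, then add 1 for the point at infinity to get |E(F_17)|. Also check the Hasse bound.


Affine points = {(0, 6), (0, 11), (1, 8), (1, 9), (2, 8), (2, 9), (3, 5), (3, 12), (4, 2), (4, 15), (8, 4), (8, 13), (11, 7), (11, 10), (13, 0), (14, 8), (14, 9), (15, 5), (15, 12), (16, 5), (16, 12)}; affine count = 21; |E(F_17)| = 22.

Discriminant check: Δ ∝ 4a³ + 27b² = 4·10³ + 27·2² = 4·1000 + 27·4 ≡ 11 (mod 17). Nonzero ⇒ E is nonsingular.
For each x ∈ F_17, compute rhs = x³ + 10·x + 2 mod 17, then count y ∈ F_17 with y² ≡ rhs.
  x = 0: rhs = 2, matching y values: 6, 11 (2 points).
  x = 1: rhs = 13, matching y values: 8, 9 (2 points).
  x = 2: rhs = 13, matching y values: 8, 9 (2 points).
  x = 3: rhs = 8, matching y values: 5, 12 (2 points).
  x = 4: rhs = 4, matching y values: 2, 15 (2 points).
  x = 5: rhs = 7, matching y values: none (0 points).
  x = 6: rhs = 6, matching y values: none (0 points).
  x = 7: rhs = 7, matching y values: none (0 points).
  x = 8: rhs = 16, matching y values: 4, 13 (2 points).
  x = 9: rhs = 5, matching y values: none (0 points).
  x = 10: rhs = 14, matching y values: none (0 points).
  x = 11: rhs = 15, matching y values: 7, 10 (2 points).
  x = 12: rhs = 14, matching y values: none (0 points).
  x = 13: rhs = 0, matching y values: 0 (1 points).
  x = 14: rhs = 13, matching y values: 8, 9 (2 points).
  x = 15: rhs = 8, matching y values: 5, 12 (2 points).
  x = 16: rhs = 8, matching y values: 5, 12 (2 points).
Total affine count: 21.
Full point count |E(F_17)| = 21 + 1 = 22.
Hasse bound: |22 − (17+1)| = |4| = 4 ≤ 2√17 ≈ 8.2462 ✓.


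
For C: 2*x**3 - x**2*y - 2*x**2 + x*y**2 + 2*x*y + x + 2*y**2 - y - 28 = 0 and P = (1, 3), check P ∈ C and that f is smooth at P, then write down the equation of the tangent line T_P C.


Tangent line at P: 12*x + 18*y - 66 = 0.

Step 1: f(1, 3) = 0, so P lies on C.
Step 2: partial derivatives
  f_x(x, y) = 6*x**2 - 2*x*y - 4*x + y**2 + 2*y + 1, f_y(x, y) = -x**2 + 2*x*y + 2*x + 4*y - 1.
  f_x(P) = 12, f_y(P) = 18 (gradient nonzero, so P is smooth).
Step 3: tangent line at P: 12·(x − 1) + 18·(y − 3) = 0.
Expanding: 12*x + 18*y - 66 = 0.


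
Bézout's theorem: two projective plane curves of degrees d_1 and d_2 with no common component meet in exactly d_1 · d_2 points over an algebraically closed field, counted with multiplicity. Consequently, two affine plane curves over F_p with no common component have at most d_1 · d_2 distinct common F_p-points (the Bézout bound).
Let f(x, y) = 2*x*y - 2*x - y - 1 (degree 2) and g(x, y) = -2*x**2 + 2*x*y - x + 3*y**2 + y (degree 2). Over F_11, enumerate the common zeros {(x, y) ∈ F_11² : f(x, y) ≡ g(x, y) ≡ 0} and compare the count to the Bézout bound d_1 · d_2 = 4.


Common zeros: {(1, 3), (5, 0)}; count = 2; Bézout bound = 4.

deg(f) = 2, deg(g) = 2, so Bézout bound = 4.
Scan x ∈ F_11. For each x, list the y ∈ F_11 with f(x, y) ≡ 0 and those with g(x, y) ≡ 0 (mod 11); the common zeros in that column are the intersection.
  x = 0: f ≡ 0 at y ∈ {10}; g ≡ 0 at y ∈ {0, 7}; common: ∅.
  x = 1: f ≡ 0 at y ∈ {3}; g ≡ 0 at y ∈ {3, 7}; common: {3}.
  x = 2: f ≡ 0 at y ∈ {9}; g ≡ 0 at y ∈ ∅; common: ∅.
  x = 3: f ≡ 0 at y ∈ {8}; g ≡ 0 at y ∈ {1, 4}; common: ∅.
  x = 4: f ≡ 0 at y ∈ {6}; g ≡ 0 at y ∈ ∅; common: ∅.
  x = 5: f ≡ 0 at y ∈ {0}; g ≡ 0 at y ∈ {0}; common: {0}.
  x = 6: f ≡ 0 at y ∈ ∅; g ≡ 0 at y ∈ {4, 10}; common: ∅.
  x = 7: f ≡ 0 at y ∈ {2}; g ≡ 0 at y ∈ {3}; common: ∅.
  x = 8: f ≡ 0 at y ∈ {7}; g ≡ 0 at y ∈ ∅; common: ∅.
  x = 9: f ≡ 0 at y ∈ {5}; g ≡ 0 at y ∈ {2, 10}; common: ∅.
  x = 10: f ≡ 0 at y ∈ {4}; g ≡ 0 at y ∈ ∅; common: ∅.
Collecting: common zeros = {(1, 3), (5, 0)}, so the count is 2.
Comparison with the Bézout bound: 2 ≤ 4 = deg(f)·deg(g), as expected for curves with no common component (the affine F_11-count falls short of the bound because intersections may lie at infinity, over extension fields, or carry multiplicity).


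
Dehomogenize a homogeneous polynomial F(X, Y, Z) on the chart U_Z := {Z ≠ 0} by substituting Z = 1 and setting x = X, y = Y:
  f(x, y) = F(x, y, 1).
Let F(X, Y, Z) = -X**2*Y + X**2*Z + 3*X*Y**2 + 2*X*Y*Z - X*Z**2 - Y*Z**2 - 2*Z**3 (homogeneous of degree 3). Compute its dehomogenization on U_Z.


f(x, y) = -x**2*y + x**2 + 3*x*y**2 + 2*x*y - x - y - 2

On U_Z we set Z = 1. Each monomial c·X^i·Y^j·Z^k in F becomes c·x^i·y^j·1^k = c·x^i·y^j.
Substituting Z = 1: F(X, Y, 1) = -x**2*y + x**2 + 3*x*y**2 + 2*x*y - x - y - 2.
Note: deg(f) ≤ deg(F) = 3; strict inequality happens when F is divisible by Z (lost terms).


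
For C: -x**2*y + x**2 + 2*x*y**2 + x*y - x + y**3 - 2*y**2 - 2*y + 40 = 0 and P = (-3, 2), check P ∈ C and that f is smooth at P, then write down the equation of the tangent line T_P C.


Tangent line at P: 15*x - 34*y + 113 = 0.

Step 1: f(-3, 2) = 0, so P lies on C.
Step 2: partial derivatives
  f_x(x, y) = -2*x*y + 2*x + 2*y**2 + y - 1, f_y(x, y) = -x**2 + 4*x*y + x + 3*y**2 - 4*y - 2.
  f_x(P) = 15, f_y(P) = -34 (gradient nonzero, so P is smooth).
Step 3: tangent line at P: 15·(x − -3) + -34·(y − 2) = 0.
Expanding: 15*x - 34*y + 113 = 0.


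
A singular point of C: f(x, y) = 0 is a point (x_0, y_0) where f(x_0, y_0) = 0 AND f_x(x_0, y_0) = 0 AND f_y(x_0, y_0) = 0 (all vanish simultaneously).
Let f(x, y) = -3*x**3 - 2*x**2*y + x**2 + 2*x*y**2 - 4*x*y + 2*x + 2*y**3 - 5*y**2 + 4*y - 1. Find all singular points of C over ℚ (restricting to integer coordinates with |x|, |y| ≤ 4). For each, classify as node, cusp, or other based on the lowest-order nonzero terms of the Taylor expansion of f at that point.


Singular points: {(0, 1)}; classification: node.

Compute partial derivatives:
  f_x = -9*x**2 - 4*x*y + 2*x + 2*y**2 - 4*y + 2.
  f_y = -2*x**2 + 4*x*y - 4*x + 6*y**2 - 10*y + 4.
Scan x_0 ∈ {−4, ..., 4}. For each x_0, f_y(x_0, y) is a polynomial in y; find its integer roots y ∈ {−4, ..., 4}, then test f_x and f at those candidates.
  x = -4: f_y(-4, y) = 6*y**2 - 26*y - 12; no integer root y with |y| ≤ 4.
  x = -3: f_y(-3, y) = 6*y**2 - 22*y - 2; no integer root y with |y| ≤ 4.
  x = -2: f_y(-2, y) = 6*y**2 - 18*y + 4; no integer root y with |y| ≤ 4.
  x = -1: f_y(-1, y) = 6*y**2 - 14*y + 6; no integer root y with |y| ≤ 4.
  x = 0: f_y(0, y) = 6*y**2 - 10*y + 4; vanishes at y ∈ {1}. (0, 1): f_x = 0, f = 0 — SINGULAR.
  x = 1: f_y(1, y) = 6*y**2 - 6*y - 2; no integer root y with |y| ≤ 4.
  x = 2: f_y(2, y) = 6*y**2 - 2*y - 12; no integer root y with |y| ≤ 4.
  x = 3: f_y(3, y) = 6*y**2 + 2*y - 26; no integer root y with |y| ≤ 4.
  x = 4: f_y(4, y) = 6*y**2 + 6*y - 44; no integer root y with |y| ≤ 4.
Only singular point on the grid: (0, 1).
Classify: substitute x = 0 + u, y = 1 + v and expand: f = -3*u**3 - 2*u**2*v - u**2 + 2*u*v**2 + 2*v**3 + v**2.
No constant or linear terms (consistent with a singular point). Quadratic part: -u**2 + v**2. Cubic part: -3*u**3 - 2*u**2*v + 2*u*v**2 + 2*v**3.
The quadratic part v**2 - u**2 = (v − u)(v + u) splits into two distinct linear factors, so there are two distinct tangent lines y − 1 = ±(x − 0) — this is a node (ordinary double point).
Classification: node.


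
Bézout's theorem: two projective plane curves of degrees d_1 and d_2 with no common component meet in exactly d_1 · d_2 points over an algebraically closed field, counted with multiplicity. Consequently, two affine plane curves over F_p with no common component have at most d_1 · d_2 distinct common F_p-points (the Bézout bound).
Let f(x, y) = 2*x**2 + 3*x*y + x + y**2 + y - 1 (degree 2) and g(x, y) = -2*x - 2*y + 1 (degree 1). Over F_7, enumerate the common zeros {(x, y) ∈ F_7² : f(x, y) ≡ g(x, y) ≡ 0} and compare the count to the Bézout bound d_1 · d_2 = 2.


Common zeros: {(4, 0)}; count = 1; Bézout bound = 2.

deg(f) = 2, deg(g) = 1, so Bézout bound = 2.
Scan x ∈ F_7. For each x, list the y ∈ F_7 with f(x, y) ≡ 0 and those with g(x, y) ≡ 0 (mod 7); the common zeros in that column are the intersection.
  x = 0: f ≡ 0 at y ∈ ∅; g ≡ 0 at y ∈ {4}; common: ∅.
  x = 1: f ≡ 0 at y ∈ {1, 2}; g ≡ 0 at y ∈ {3}; common: ∅.
  x = 2: f ≡ 0 at y ∈ ∅; g ≡ 0 at y ∈ {2}; common: ∅.
  x = 3: f ≡ 0 at y ∈ ∅; g ≡ 0 at y ∈ {1}; common: ∅.
  x = 4: f ≡ 0 at y ∈ {0, 1}; g ≡ 0 at y ∈ {0}; common: {0}.
  x = 5: f ≡ 0 at y ∈ ∅; g ≡ 0 at y ∈ {6}; common: ∅.
  x = 6: f ≡ 0 at y ∈ {0, 2}; g ≡ 0 at y ∈ {5}; common: ∅.
Collecting: common zeros = {(4, 0)}, so the count is 1.
Comparison with the Bézout bound: 1 ≤ 2 = deg(f)·deg(g), as expected for curves with no common component (the affine F_7-count falls short of the bound because intersections may lie at infinity, over extension fields, or carry multiplicity).


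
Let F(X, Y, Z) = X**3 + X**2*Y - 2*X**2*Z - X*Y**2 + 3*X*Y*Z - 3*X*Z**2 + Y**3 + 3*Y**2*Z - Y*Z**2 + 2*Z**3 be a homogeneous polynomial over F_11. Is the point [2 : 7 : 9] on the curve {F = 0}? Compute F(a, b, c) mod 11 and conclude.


F(2,7,9) ≡ 5 (mod 11); P is NOT on the curve.

Evaluate F(2, 7, 9) term-by-term (mod 11).
  X**3 ↦ 1·8·1·1 = 8
  X**2*Y ↦ 1·4·7·1 = 28
  -2*X**2*Z ↦ -2·4·1·9 = -72
  -X*Y**2 ↦ -1·2·49·1 = -98
  3*X*Y*Z ↦ 3·2·7·9 = 378
  -3*X*Z**2 ↦ -3·2·1·81 = -486
  Y**3 ↦ 1·1·343·1 = 343
  3*Y**2*Z ↦ 3·1·49·9 = 1323
  -Y*Z**2 ↦ -1·1·7·81 = -567
  2*Z**3 ↦ 2·1·1·729 = 1458
Sum: F(2, 7, 9) = (8) + (28) + (-72) + (-98) + (378) + (-486) + (343) + (1323) + (-567) + (1458) = 2315.
Reducing mod 11: 2315 ≡ 5 (mod 11).
Since F(a, b, c) ≡ 5 ≠ 0 (mod 11), P does NOT lie on the curve.


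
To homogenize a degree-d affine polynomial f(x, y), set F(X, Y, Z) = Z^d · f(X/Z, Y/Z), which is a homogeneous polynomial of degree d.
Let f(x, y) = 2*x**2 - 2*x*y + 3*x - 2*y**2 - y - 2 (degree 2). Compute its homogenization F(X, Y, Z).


F(X, Y, Z) = 2*X**2 - 2*X*Y + 3*X*Z - 2*Y**2 - Y*Z - 2*Z**2

deg(f) = 2.
Substitute x = X/Z, y = Y/Z into f, then multiply by Z^2.
  monomial 2·x^2·y^0 ↦ 2·X^2·Y^0·Z^0.
  monomial -2·x^1·y^1 ↦ -2·X^1·Y^1·Z^0.
  monomial 3·x^1·y^0 ↦ 3·X^1·Y^0·Z^1.
  monomial -2·x^0·y^2 ↦ -2·X^0·Y^2·Z^0.
  monomial -1·x^0·y^1 ↦ -1·X^0·Y^1·Z^1.
  monomial -2·x^0·y^0 ↦ -2·X^0·Y^0·Z^2.
Collecting: F(X, Y, Z) = 2*X**2 - 2*X*Y + 3*X*Z - 2*Y**2 - Y*Z - 2*Z**2.


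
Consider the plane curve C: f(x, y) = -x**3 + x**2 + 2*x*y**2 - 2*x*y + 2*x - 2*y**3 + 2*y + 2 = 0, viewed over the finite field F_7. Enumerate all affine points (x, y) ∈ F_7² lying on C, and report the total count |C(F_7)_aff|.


Affine F_7-points: {(0, 5), (1, 5), (2, 4), (6, 2)}; count = 4.

For each of the 49 pairs (x, y) ∈ F_7², evaluate f(x, y) mod 7. Record the zeros.
  x = 0: [0↦2, 1↦2, 2↦4, 3↦3, 4↦1, 5↦0, 6↦2]  zeros at y ∈ {5}
  x = 1: [0↦4, 1↦4, 2↦3, 3↦3, 4↦6, 5↦0, 6↦1]  zeros at y ∈ {5}
  x = 2: [0↦2, 1↦2, 2↦5, 3↦6, 4↦0, 5↦3, 6↦3]  zeros at y ∈ {4}
  x = 3: [0↦4, 1↦4, 2↦4, 3↦6, 4↦5, 5↦3, 6↦2]  zeros at y ∈ ∅
  x = 4: [0↦4, 1↦4, 2↦1, 3↦4, 4↦1, 5↦1, 6↦6]  zeros at y ∈ ∅
  x = 5: [0↦3, 1↦3, 2↦4, 3↦1, 4↦3, 5↦5, 6↦2]  zeros at y ∈ ∅
  x = 6: [0↦2, 1↦2, 2↦0, 3↦5, 4↦5, 5↦2, 6↦5]  zeros at y ∈ {2}
Collecting zeros: affine points = {(0, 5), (1, 5), (2, 4), (6, 2)}.
Total count |C(F_7)_aff| = 4.


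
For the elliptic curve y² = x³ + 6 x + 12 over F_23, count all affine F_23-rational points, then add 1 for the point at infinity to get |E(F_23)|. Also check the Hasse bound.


Affine points = {(0, 9), (0, 14), (2, 3), (2, 20), (4, 10), (4, 13), (5, 11), (5, 12), (7, 11), (7, 12), (9, 6), (9, 17), (11, 11), (11, 12), (12, 8), (12, 15), (15, 2), (15, 21), (16, 8), (16, 15), (17, 6), (17, 17), (18, 8), (18, 15), (19, 4), (19, 19), (20, 6), (20, 17)}; affine count = 28; |E(F_23)| = 29.

Discriminant check: Δ ∝ 4a³ + 27b² = 4·6³ + 27·12² = 4·216 + 27·144 ≡ 14 (mod 23). Nonzero ⇒ E is nonsingular.
For each x ∈ F_23, compute rhs = x³ + 6·x + 12 mod 23, then count y ∈ F_23 with y² ≡ rhs.
  x = 0: rhs = 12, matching y values: 9, 14 (2 points).
  x = 1: rhs = 19, matching y values: none (0 points).
  x = 2: rhs = 9, matching y values: 3, 20 (2 points).
  x = 3: rhs = 11, matching y values: none (0 points).
  x = 4: rhs = 8, matching y values: 10, 13 (2 points).
  x = 5: rhs = 6, matching y values: 11, 12 (2 points).
  x = 6: rhs = 11, matching y values: none (0 points).
  x = 7: rhs = 6, matching y values: 11, 12 (2 points).
  x = 8: rhs = 20, matching y values: none (0 points).
  x = 9: rhs = 13, matching y values: 6, 17 (2 points).
  x = 10: rhs = 14, matching y values: none (0 points).
  x = 11: rhs = 6, matching y values: 11, 12 (2 points).
  x = 12: rhs = 18, matching y values: 8, 15 (2 points).
  x = 13: rhs = 10, matching y values: none (0 points).
  x = 14: rhs = 11, matching y values: none (0 points).
  x = 15: rhs = 4, matching y values: 2, 21 (2 points).
  x = 16: rhs = 18, matching y values: 8, 15 (2 points).
  x = 17: rhs = 13, matching y values: 6, 17 (2 points).
  x = 18: rhs = 18, matching y values: 8, 15 (2 points).
  x = 19: rhs = 16, matching y values: 4, 19 (2 points).
  x = 20: rhs = 13, matching y values: 6, 17 (2 points).
  x = 21: rhs = 15, matching y values: none (0 points).
  x = 22: rhs = 5, matching y values: none (0 points).
Total affine count: 28.
Full point count |E(F_23)| = 28 + 1 = 29.
Hasse bound: |29 − (23+1)| = |5| = 5 ≤ 2√23 ≈ 9.5917 ✓.


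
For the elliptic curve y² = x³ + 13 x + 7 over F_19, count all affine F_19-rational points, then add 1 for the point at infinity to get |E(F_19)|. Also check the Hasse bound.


Affine points = {(0, 8), (0, 11), (3, 4), (3, 15), (4, 3), (4, 16), (5, 8), (5, 11), (6, 4), (6, 15), (7, 2), (7, 17), (9, 6), (9, 13), (10, 4), (10, 15), (13, 6), (13, 13), (14, 8), (14, 11), (15, 9), (15, 10), (16, 6), (16, 13), (17, 7), (17, 12)}; affine count = 26; |E(F_19)| = 27.

Discriminant check: Δ ∝ 4a³ + 27b² = 4·13³ + 27·7² = 4·2197 + 27·49 ≡ 3 (mod 19). Nonzero ⇒ E is nonsingular.
For each x ∈ F_19, compute rhs = x³ + 13·x + 7 mod 19, then count y ∈ F_19 with y² ≡ rhs.
  x = 0: rhs = 7, matching y values: 8, 11 (2 points).
  x = 1: rhs = 2, matching y values: none (0 points).
  x = 2: rhs = 3, matching y values: none (0 points).
  x = 3: rhs = 16, matching y values: 4, 15 (2 points).
  x = 4: rhs = 9, matching y values: 3, 16 (2 points).
  x = 5: rhs = 7, matching y values: 8, 11 (2 points).
  x = 6: rhs = 16, matching y values: 4, 15 (2 points).
  x = 7: rhs = 4, matching y values: 2, 17 (2 points).
  x = 8: rhs = 15, matching y values: none (0 points).
  x = 9: rhs = 17, matching y values: 6, 13 (2 points).
  x = 10: rhs = 16, matching y values: 4, 15 (2 points).
  x = 11: rhs = 18, matching y values: none (0 points).
  x = 12: rhs = 10, matching y values: none (0 points).
  x = 13: rhs = 17, matching y values: 6, 13 (2 points).
  x = 14: rhs = 7, matching y values: 8, 11 (2 points).
  x = 15: rhs = 5, matching y values: 9, 10 (2 points).
  x = 16: rhs = 17, matching y values: 6, 13 (2 points).
  x = 17: rhs = 11, matching y values: 7, 12 (2 points).
  x = 18: rhs = 12, matching y values: none (0 points).
Total affine count: 26.
Full point count |E(F_19)| = 26 + 1 = 27.
Hasse bound: |27 − (19+1)| = |7| = 7 ≤ 2√19 ≈ 8.7178 ✓.


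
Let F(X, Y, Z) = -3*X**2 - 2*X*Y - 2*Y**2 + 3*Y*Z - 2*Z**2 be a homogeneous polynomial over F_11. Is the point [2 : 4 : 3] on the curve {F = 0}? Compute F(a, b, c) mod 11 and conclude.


F(2,4,3) ≡ 2 (mod 11); P is NOT on the curve.

Evaluate F(2, 4, 3) term-by-term (mod 11).
  -3*X**2 ↦ -3·4·1·1 = -12
  -2*X*Y ↦ -2·2·4·1 = -16
  -2*Y**2 ↦ -2·1·16·1 = -32
  3*Y*Z ↦ 3·1·4·3 = 36
  -2*Z**2 ↦ -2·1·1·9 = -18
Sum: F(2, 4, 3) = (-12) + (-16) + (-32) + (36) + (-18) = -42.
Reducing mod 11: -42 ≡ 2 (mod 11).
Since F(a, b, c) ≡ 2 ≠ 0 (mod 11), P does NOT lie on the curve.


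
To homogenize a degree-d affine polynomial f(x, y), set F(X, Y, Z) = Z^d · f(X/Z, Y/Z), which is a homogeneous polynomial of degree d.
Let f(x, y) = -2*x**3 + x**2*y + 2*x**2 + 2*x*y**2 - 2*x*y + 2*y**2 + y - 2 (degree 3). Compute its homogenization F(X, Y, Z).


F(X, Y, Z) = -2*X**3 + X**2*Y + 2*X**2*Z + 2*X*Y**2 - 2*X*Y*Z + 2*Y**2*Z + Y*Z**2 - 2*Z**3

deg(f) = 3.
Substitute x = X/Z, y = Y/Z into f, then multiply by Z^3.
  monomial -2·x^3·y^0 ↦ -2·X^3·Y^0·Z^0.
  monomial 1·x^2·y^1 ↦ 1·X^2·Y^1·Z^0.
  monomial 2·x^2·y^0 ↦ 2·X^2·Y^0·Z^1.
  monomial 2·x^1·y^2 ↦ 2·X^1·Y^2·Z^0.
  monomial -2·x^1·y^1 ↦ -2·X^1·Y^1·Z^1.
  monomial 2·x^0·y^2 ↦ 2·X^0·Y^2·Z^1.
  monomial 1·x^0·y^1 ↦ 1·X^0·Y^1·Z^2.
  monomial -2·x^0·y^0 ↦ -2·X^0·Y^0·Z^3.
Collecting: F(X, Y, Z) = -2*X**3 + X**2*Y + 2*X**2*Z + 2*X*Y**2 - 2*X*Y*Z + 2*Y**2*Z + Y*Z**2 - 2*Z**3.


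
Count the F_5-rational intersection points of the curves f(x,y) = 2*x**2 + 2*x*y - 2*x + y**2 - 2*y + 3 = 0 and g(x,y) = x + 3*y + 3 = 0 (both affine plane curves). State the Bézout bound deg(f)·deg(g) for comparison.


Common zeros: ∅; count = 0; Bézout bound = 2.

deg(f) = 2, deg(g) = 1, so Bézout bound = 2.
Scan x ∈ F_5. For each x, list the y ∈ F_5 with f(x, y) ≡ 0 and those with g(x, y) ≡ 0 (mod 5); the common zeros in that column are the intersection.
  x = 0: f ≡ 0 at y ∈ ∅; g ≡ 0 at y ∈ {4}; common: ∅.
  x = 1: f ≡ 0 at y ∈ ∅; g ≡ 0 at y ∈ {2}; common: ∅.
  x = 2: f ≡ 0 at y ∈ {1, 2}; g ≡ 0 at y ∈ {0}; common: ∅.
  x = 3: f ≡ 0 at y ∈ {0, 1}; g ≡ 0 at y ∈ {3}; common: ∅.
  x = 4: f ≡ 0 at y ∈ ∅; g ≡ 0 at y ∈ {1}; common: ∅.
Collecting: common zeros = ∅, so the count is 0.
Comparison with the Bézout bound: 0 ≤ 2 = deg(f)·deg(g), as expected for curves with no common component (the affine F_5-count falls short of the bound because intersections may lie at infinity, over extension fields, or carry multiplicity).


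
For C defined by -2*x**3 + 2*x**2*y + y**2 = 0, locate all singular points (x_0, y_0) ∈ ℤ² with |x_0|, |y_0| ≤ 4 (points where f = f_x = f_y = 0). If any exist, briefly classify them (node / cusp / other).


Singular points: {(0, 0)}; classification: cusp.

Compute partial derivatives:
  f_x = -6*x**2 + 4*x*y.
  f_y = 2*x**2 + 2*y.
Scan x_0 ∈ {−4, ..., 4}. For each x_0, f_y(x_0, y) is a polynomial in y; find its integer roots y ∈ {−4, ..., 4}, then test f_x and f at those candidates.
  x = -4: f_y(-4, y) = 2*y + 32; no integer root y with |y| ≤ 4.
  x = -3: f_y(-3, y) = 2*y + 18; no integer root y with |y| ≤ 4.
  x = -2: f_y(-2, y) = 2*y + 8; vanishes at y ∈ {-4}. (-2, -4): f_x = 8 ≠ 0.
  x = -1: f_y(-1, y) = 2*y + 2; vanishes at y ∈ {-1}. (-1, -1): f_x = -2 ≠ 0.
  x = 0: f_y(0, y) = 2*y; vanishes at y ∈ {0}. (0, 0): f_x = 0, f = 0 — SINGULAR.
  x = 1: f_y(1, y) = 2*y + 2; vanishes at y ∈ {-1}. (1, -1): f_x = -10 ≠ 0.
  x = 2: f_y(2, y) = 2*y + 8; vanishes at y ∈ {-4}. (2, -4): f_x = -56 ≠ 0.
  x = 3: f_y(3, y) = 2*y + 18; no integer root y with |y| ≤ 4.
  x = 4: f_y(4, y) = 2*y + 32; no integer root y with |y| ≤ 4.
Only singular point on the grid: (0, 0).
Classify: substitute x = 0 + u, y = 0 + v and expand: f = -2*u**3 + 2*u**2*v + v**2.
No constant or linear terms (consistent with a singular point). Quadratic part: v**2. Cubic part: -2*u**3 + 2*u**2*v.
The quadratic part v**2 is a perfect square, so there is a single (double) tangent line v = 0, i.e. y = 0. Restricting the cubic part to that line (v = 0) leaves -2*u**3 ≠ 0, so f is not divisible by v and the branch is v² ≈ 2*u**3 to lowest order — this is a cusp.
Classification: cusp.


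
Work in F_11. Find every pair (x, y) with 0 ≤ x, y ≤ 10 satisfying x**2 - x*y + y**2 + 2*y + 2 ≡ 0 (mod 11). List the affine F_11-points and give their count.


Affine F_11-points: {(1, 5), (2, 4), (2, 7), (3, 0), (3, 1), (4, 5), (4, 8), (5, 7), (8, 0), (8, 6), (9, 1), (9, 6)}; count = 12.

For each of the 121 pairs (x, y) ∈ F_11², evaluate f(x, y) mod 11. Record the zeros.
  x = 0: [0↦2, 1↦5, 2↦10, 3↦6, 4↦4, 5↦4, 6↦6, 7↦10, 8↦5, 9↦2, 10↦1]  zeros at y ∈ ∅
  x = 1: [0↦3, 1↦5, 2↦9, 3↦4, 4↦1, 5↦0, 6↦1, 7↦4, 8↦9, 9↦5, 10↦3]  zeros at y ∈ {5}
  x = 2: [0↦6, 1↦7, 2↦10, 3↦4, 4↦0, 5↦9, 6↦9, 7↦0, 8↦4, 9↦10, 10↦7]  zeros at y ∈ {4, 7}
  x = 3: [0↦0, 1↦0, 2↦2, 3↦6, 4↦1, 5↦9, 6↦8, 7↦9, 8↦1, 9↦6, 10↦2]  zeros at y ∈ {0, 1}
  x = 4: [0↦7, 1↦6, 2↦7, 3↦10, 4↦4, 5↦0, 6↦9, 7↦9, 8↦0, 9↦4, 10↦10]  zeros at y ∈ {5, 8}
  x = 5: [0↦5, 1↦3, 2↦3, 3↦5, 4↦9, 5↦4, 6↦1, 7↦0, 8↦1, 9↦4, 10↦9]  zeros at y ∈ {7}
  x = 6: [0↦5, 1↦2, 2↦1, 3↦2, 4↦5, 5↦10, 6↦6, 7↦4, 8↦4, 9↦6, 10↦10]  zeros at y ∈ ∅
  x = 7: [0↦7, 1↦3, 2↦1, 3↦1, 4↦3, 5↦7, 6↦2, 7↦10, 8↦9, 9↦10, 10↦2]  zeros at y ∈ ∅
  x = 8: [0↦0, 1↦6, 2↦3, 3↦2, 4↦3, 5↦6, 6↦0, 7↦7, 8↦5, 9↦5, 10↦7]  zeros at y ∈ {0, 6}
  x = 9: [0↦6, 1↦0, 2↦7, 3↦5, 4↦5, 5↦7, 6↦0, 7↦6, 8↦3, 9↦2, 10↦3]  zeros at y ∈ {1, 6}
  x = 10: [0↦3, 1↦7, 2↦2, 3↦10, 4↦9, 5↦10, 6↦2, 7↦7, 8↦3, 9↦1, 10↦1]  zeros at y ∈ ∅
Collecting zeros: affine points = {(1, 5), (2, 4), (2, 7), (3, 0), (3, 1), (4, 5), (4, 8), (5, 7), (8, 0), (8, 6), (9, 1), (9, 6)}.
Total count |C(F_11)_aff| = 12.


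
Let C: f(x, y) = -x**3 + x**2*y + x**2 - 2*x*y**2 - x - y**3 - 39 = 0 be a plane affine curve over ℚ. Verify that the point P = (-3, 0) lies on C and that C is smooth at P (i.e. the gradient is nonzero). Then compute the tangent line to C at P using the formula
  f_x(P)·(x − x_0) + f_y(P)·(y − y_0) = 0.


Tangent line at P: -34*x + 9*y - 102 = 0.

Step 1: f(-3, 0) = 0, so P lies on C.
Step 2: partial derivatives
  f_x(x, y) = -3*x**2 + 2*x*y + 2*x - 2*y**2 - 1, f_y(x, y) = x**2 - 4*x*y - 3*y**2.
  f_x(P) = -34, f_y(P) = 9 (gradient nonzero, so P is smooth).
Step 3: tangent line at P: -34·(x − -3) + 9·(y − 0) = 0.
Expanding: -34*x + 9*y - 102 = 0.


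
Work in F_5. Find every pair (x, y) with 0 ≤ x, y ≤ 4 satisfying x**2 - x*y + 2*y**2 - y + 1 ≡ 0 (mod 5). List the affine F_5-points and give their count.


Affine F_5-points: {(2, 0), (2, 4), (3, 0), (3, 2), (4, 2), (4, 3)}; count = 6.

For each of the 25 pairs (x, y) ∈ F_5², evaluate f(x, y) mod 5. Record the zeros.
  x = 0: [0↦1, 1↦2, 2↦2, 3↦1, 4↦4]  zeros at y ∈ ∅
  x = 1: [0↦2, 1↦2, 2↦1, 3↦4, 4↦1]  zeros at y ∈ ∅
  x = 2: [0↦0, 1↦4, 2↦2, 3↦4, 4↦0]  zeros at y ∈ {0, 4}
  x = 3: [0↦0, 1↦3, 2↦0, 3↦1, 4↦1]  zeros at y ∈ {0, 2}
  x = 4: [0↦2, 1↦4, 2↦0, 3↦0, 4↦4]  zeros at y ∈ {2, 3}
Collecting zeros: affine points = {(2, 0), (2, 4), (3, 0), (3, 2), (4, 2), (4, 3)}.
Total count |C(F_5)_aff| = 6.


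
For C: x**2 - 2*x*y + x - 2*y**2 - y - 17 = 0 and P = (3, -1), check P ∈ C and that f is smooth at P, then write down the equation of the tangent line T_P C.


Tangent line at P: 9*x - 3*y - 30 = 0.

Step 1: f(3, -1) = 0, so P lies on C.
Step 2: partial derivatives
  f_x(x, y) = 2*x - 2*y + 1, f_y(x, y) = -2*x - 4*y - 1.
  f_x(P) = 9, f_y(P) = -3 (gradient nonzero, so P is smooth).
Step 3: tangent line at P: 9·(x − 3) + -3·(y − -1) = 0.
Expanding: 9*x - 3*y - 30 = 0.


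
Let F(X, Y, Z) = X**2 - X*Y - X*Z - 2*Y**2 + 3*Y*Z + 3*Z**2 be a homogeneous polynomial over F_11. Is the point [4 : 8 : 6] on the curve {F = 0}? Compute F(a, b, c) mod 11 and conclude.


F(4,8,6) ≡ 7 (mod 11); P is NOT on the curve.

Evaluate F(4, 8, 6) term-by-term (mod 11).
  X**2 ↦ 1·16·1·1 = 16
  -X*Y ↦ -1·4·8·1 = -32
  -X*Z ↦ -1·4·1·6 = -24
  -2*Y**2 ↦ -2·1·64·1 = -128
  3*Y*Z ↦ 3·1·8·6 = 144
  3*Z**2 ↦ 3·1·1·36 = 108
Sum: F(4, 8, 6) = (16) + (-32) + (-24) + (-128) + (144) + (108) = 84.
Reducing mod 11: 84 ≡ 7 (mod 11).
Since F(a, b, c) ≡ 7 ≠ 0 (mod 11), P does NOT lie on the curve.


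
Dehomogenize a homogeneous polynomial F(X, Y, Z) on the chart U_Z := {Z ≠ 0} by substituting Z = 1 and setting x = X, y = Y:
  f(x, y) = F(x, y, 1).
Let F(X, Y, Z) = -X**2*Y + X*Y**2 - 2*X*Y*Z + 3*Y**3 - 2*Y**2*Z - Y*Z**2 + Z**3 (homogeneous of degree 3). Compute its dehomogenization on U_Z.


f(x, y) = -x**2*y + x*y**2 - 2*x*y + 3*y**3 - 2*y**2 - y + 1

On U_Z we set Z = 1. Each monomial c·X^i·Y^j·Z^k in F becomes c·x^i·y^j·1^k = c·x^i·y^j.
Substituting Z = 1: F(X, Y, 1) = -x**2*y + x*y**2 - 2*x*y + 3*y**3 - 2*y**2 - y + 1.
Note: deg(f) ≤ deg(F) = 3; strict inequality happens when F is divisible by Z (lost terms).


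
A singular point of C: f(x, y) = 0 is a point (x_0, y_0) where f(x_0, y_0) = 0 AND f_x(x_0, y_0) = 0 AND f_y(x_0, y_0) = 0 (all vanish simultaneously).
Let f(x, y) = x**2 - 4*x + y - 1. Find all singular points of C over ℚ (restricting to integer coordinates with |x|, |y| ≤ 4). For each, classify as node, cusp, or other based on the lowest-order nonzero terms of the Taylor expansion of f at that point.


No singular points in the scanned grid; C is smooth there.

Compute partial derivatives:
  f_x = 2*x - 4.
  f_y = 1.
f_y = 1 is a nonzero constant, so f_y never vanishes: no point (x, y) can satisfy f = f_x = f_y = 0. In particular no (x, y) ∈ {−4, ..., 4}² is singular; the curve is smooth.


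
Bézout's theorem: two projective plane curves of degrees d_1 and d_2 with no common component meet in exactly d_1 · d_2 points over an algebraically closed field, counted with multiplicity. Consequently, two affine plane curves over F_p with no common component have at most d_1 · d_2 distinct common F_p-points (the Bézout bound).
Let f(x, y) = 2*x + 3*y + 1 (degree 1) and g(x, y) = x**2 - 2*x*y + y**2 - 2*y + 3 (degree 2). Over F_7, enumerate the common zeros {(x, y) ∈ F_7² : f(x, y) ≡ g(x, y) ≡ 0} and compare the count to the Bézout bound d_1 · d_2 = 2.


Common zeros: ∅; count = 0; Bézout bound = 2.

deg(f) = 1, deg(g) = 2, so Bézout bound = 2.
Scan x ∈ F_7. For each x, list the y ∈ F_7 with f(x, y) ≡ 0 and those with g(x, y) ≡ 0 (mod 7); the common zeros in that column are the intersection.
  x = 0: f ≡ 0 at y ∈ {2}; g ≡ 0 at y ∈ ∅; common: ∅.
  x = 1: f ≡ 0 at y ∈ {6}; g ≡ 0 at y ∈ {2}; common: ∅.
  x = 2: f ≡ 0 at y ∈ {3}; g ≡ 0 at y ∈ {0, 6}; common: ∅.
  x = 3: f ≡ 0 at y ∈ {0}; g ≡ 0 at y ∈ {2, 6}; common: ∅.
  x = 4: f ≡ 0 at y ∈ {4}; g ≡ 0 at y ∈ ∅; common: ∅.
  x = 5: f ≡ 0 at y ∈ {1}; g ≡ 0 at y ∈ {0, 5}; common: ∅.
  x = 6: f ≡ 0 at y ∈ {5}; g ≡ 0 at y ∈ ∅; common: ∅.
Collecting: common zeros = ∅, so the count is 0.
Comparison with the Bézout bound: 0 ≤ 2 = deg(f)·deg(g), as expected for curves with no common component (the affine F_7-count falls short of the bound because intersections may lie at infinity, over extension fields, or carry multiplicity).


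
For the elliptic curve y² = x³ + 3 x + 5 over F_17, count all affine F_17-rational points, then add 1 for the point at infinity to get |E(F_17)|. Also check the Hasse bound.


Affine points = {(1, 3), (1, 14), (2, 6), (2, 11), (4, 8), (4, 9), (5, 3), (5, 14), (6, 1), (6, 16), (9, 8), (9, 9), (10, 7), (10, 10), (11, 3), (11, 14), (12, 1), (12, 16), (15, 5), (15, 12), (16, 1), (16, 16)}; affine count = 22; |E(F_17)| = 23.

Discriminant check: Δ ∝ 4a³ + 27b² = 4·3³ + 27·5² = 4·27 + 27·25 ≡ 1 (mod 17). Nonzero ⇒ E is nonsingular.
For each x ∈ F_17, compute rhs = x³ + 3·x + 5 mod 17, then count y ∈ F_17 with y² ≡ rhs.
  x = 0: rhs = 5, matching y values: none (0 points).
  x = 1: rhs = 9, matching y values: 3, 14 (2 points).
  x = 2: rhs = 2, matching y values: 6, 11 (2 points).
  x = 3: rhs = 7, matching y values: none (0 points).
  x = 4: rhs = 13, matching y values: 8, 9 (2 points).
  x = 5: rhs = 9, matching y values: 3, 14 (2 points).
  x = 6: rhs = 1, matching y values: 1, 16 (2 points).
  x = 7: rhs = 12, matching y values: none (0 points).
  x = 8: rhs = 14, matching y values: none (0 points).
  x = 9: rhs = 13, matching y values: 8, 9 (2 points).
  x = 10: rhs = 15, matching y values: 7, 10 (2 points).
  x = 11: rhs = 9, matching y values: 3, 14 (2 points).
  x = 12: rhs = 1, matching y values: 1, 16 (2 points).
  x = 13: rhs = 14, matching y values: none (0 points).
  x = 14: rhs = 3, matching y values: none (0 points).
  x = 15: rhs = 8, matching y values: 5, 12 (2 points).
  x = 16: rhs = 1, matching y values: 1, 16 (2 points).
Total affine count: 22.
Full point count |E(F_17)| = 22 + 1 = 23.
Hasse bound: |23 − (17+1)| = |5| = 5 ≤ 2√17 ≈ 8.2462 ✓.
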